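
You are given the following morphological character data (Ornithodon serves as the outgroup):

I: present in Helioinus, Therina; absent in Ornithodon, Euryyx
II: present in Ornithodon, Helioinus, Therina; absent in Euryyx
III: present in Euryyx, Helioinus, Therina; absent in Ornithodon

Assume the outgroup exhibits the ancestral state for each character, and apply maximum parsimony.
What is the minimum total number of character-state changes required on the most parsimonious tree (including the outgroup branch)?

3

Character polarity is set by the outgroup: the derived state is whichever differs from the outgroup's state, so for II the derived state is 'absent', and for the remaining characters it is 'present'.
I: derived state 'present' in Helioinus and Therina only — synapomorphy for {Helioinus, Therina}.
II (derived state 'absent') is unique to Euryyx (autapomorphy; uninformative for grouping).
All ingroup taxa share the derived state 'present' for III; it defines the ingroup but does not resolve relationships within it.
Most parsimonious ingroup topology: (Euryyx,(Helioinus,Therina)).
Changes per character on this tree: I: 1; II: 1; III: 1.
Total = 3.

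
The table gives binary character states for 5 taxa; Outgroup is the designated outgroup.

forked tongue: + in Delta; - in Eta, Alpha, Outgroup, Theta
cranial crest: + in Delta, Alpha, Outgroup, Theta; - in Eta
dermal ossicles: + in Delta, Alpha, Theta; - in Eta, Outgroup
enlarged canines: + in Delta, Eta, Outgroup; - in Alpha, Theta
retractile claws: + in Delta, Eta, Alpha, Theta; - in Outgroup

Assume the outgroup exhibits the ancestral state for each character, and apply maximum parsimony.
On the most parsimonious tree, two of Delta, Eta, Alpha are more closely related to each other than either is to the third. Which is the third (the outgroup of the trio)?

Character polarity is set by the outgroup: the derived state is whichever differs from the outgroup's state, so for cranial crest, enlarged canines the derived state is '-', and for the remaining characters it is '+'.
forked tongue: derived state '+' in Delta only — an autapomorphy, so it tells us nothing about relationships among taxa.
cranial crest (derived state '-') is unique to Eta (autapomorphy; uninformative for grouping).
dermal ossicles: derived state '+' in Alpha, Delta, and Theta only — synapomorphy for {Alpha, Delta, Theta}.
enlarged canines: derived state '-' in Alpha and Theta only — synapomorphy for {Alpha, Theta}.
All ingroup taxa share the derived state '+' for retractile claws; it defines the ingroup but does not resolve relationships within it.
Most parsimonious ingroup topology: ((Delta,(Alpha,Theta)),Eta).
Delta and Alpha share a more recent common ancestor with each other than either does with Eta, so Eta is the least closely related of the three.

Eta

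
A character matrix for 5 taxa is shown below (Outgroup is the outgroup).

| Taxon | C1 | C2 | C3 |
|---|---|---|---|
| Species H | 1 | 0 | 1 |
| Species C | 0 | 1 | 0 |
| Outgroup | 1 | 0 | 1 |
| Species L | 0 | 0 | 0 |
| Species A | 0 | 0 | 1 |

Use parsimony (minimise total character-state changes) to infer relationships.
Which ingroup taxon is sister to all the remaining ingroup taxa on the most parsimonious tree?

Character polarity is set by the outgroup: the derived state is whichever differs from the outgroup's state, so for C1, C3 the derived state is '0', and for the remaining characters it is '1'.
C1: derived state '0' in Species A, Species C, and Species L only — synapomorphy for {Species A, Species C, Species L}.
C2 (derived state '1') is unique to Species C (autapomorphy; uninformative for grouping).
C3: derived state '0' in Species C and Species L only — synapomorphy for {Species C, Species L}.
Most parsimonious ingroup topology: (((Species L,Species C),Species A),Species H).
Species H is sister to the clade containing all other ingroup taxa, so it is the earliest-diverging (most basal) ingroup lineage.

Species H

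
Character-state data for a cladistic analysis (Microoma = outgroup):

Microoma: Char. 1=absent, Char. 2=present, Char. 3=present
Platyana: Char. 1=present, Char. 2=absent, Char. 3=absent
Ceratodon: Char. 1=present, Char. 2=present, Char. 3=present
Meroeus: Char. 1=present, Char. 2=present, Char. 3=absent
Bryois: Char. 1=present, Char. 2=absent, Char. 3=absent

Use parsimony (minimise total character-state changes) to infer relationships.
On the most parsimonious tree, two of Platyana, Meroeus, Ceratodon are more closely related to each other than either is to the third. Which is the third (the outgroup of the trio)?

Ceratodon

Character polarity is set by the outgroup: the derived state is whichever differs from the outgroup's state, so for Char. 2, Char. 3 the derived state is 'absent', and for the remaining characters it is 'present'.
Char. 1 (derived state 'present') is shared by all ingroup taxa — unites the whole ingroup.
Char. 2: derived state 'absent' in Bryois and Platyana only — synapomorphy for {Bryois, Platyana}.
Only Bryois, Meroeus, and Platyana show the derived state 'absent' for Char. 3, supporting them as a clade.
Most parsimonious ingroup topology: (((Platyana,Bryois),Meroeus),Ceratodon).
Platyana and Meroeus share a more recent common ancestor with each other than either does with Ceratodon, so Ceratodon is the least closely related of the three.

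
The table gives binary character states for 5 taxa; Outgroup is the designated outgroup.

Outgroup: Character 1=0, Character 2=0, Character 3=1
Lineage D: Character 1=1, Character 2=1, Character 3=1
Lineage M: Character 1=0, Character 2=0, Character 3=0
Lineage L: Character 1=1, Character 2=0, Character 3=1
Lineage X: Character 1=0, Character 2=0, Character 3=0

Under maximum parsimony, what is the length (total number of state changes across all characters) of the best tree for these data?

3

Character polarity is set by the outgroup: the derived state is whichever differs from the outgroup's state, so for Character 3 the derived state is '0', and for the remaining characters it is '1'.
Only Lineage D and Lineage L show the derived state '1' for Character 1, supporting them as a clade.
Character 2: derived state '1' in Lineage D only — an autapomorphy, so it tells us nothing about relationships among taxa.
Character 3 (derived state '0') is shared by Lineage M and Lineage X — a synapomorphy uniting that clade.
Most parsimonious ingroup topology: ((Lineage D,Lineage L),(Lineage M,Lineage X)).
Changes per character on this tree: Character 1: 1; Character 2: 1; Character 3: 1.
Total = 3.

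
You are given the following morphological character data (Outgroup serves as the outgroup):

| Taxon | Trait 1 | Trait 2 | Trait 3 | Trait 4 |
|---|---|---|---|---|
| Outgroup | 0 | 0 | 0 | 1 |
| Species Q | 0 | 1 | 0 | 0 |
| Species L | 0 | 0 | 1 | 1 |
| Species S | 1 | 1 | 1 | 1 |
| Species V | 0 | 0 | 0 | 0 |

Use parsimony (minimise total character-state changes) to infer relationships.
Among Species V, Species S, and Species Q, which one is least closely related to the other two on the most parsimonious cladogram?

Character polarity is set by the outgroup: the derived state is whichever differs from the outgroup's state, so for Trait 4 the derived state is '0', and for the remaining characters it is '1'.
Trait 1 (derived state '1') is unique to Species S (autapomorphy; uninformative for grouping).
Trait 2 groups Species Q and Species S, which is incompatible with the clades supported by the remaining characters; treating it as convergent (homoplasy) costs fewer steps than any alternative tree.
Only Species L and Species S show the derived state '1' for Trait 3, supporting them as a clade.
Trait 4: derived state '0' in Species Q and Species V only — synapomorphy for {Species Q, Species V}.
Most parsimonious ingroup topology: ((Species Q,Species V),(Species L,Species S)).
Species V and Species Q share a more recent common ancestor with each other than either does with Species S, so Species S is the least closely related of the three.

Species S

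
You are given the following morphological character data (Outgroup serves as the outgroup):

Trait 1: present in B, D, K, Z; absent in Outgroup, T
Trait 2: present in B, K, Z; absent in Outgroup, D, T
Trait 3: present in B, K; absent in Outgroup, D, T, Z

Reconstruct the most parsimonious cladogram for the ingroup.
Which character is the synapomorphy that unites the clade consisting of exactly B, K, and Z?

The outgroup has state 'absent' for every character, so 'present' is the derived state throughout.
Trait 1 (derived state 'present') is shared by B, D, K, and Z — a synapomorphy uniting that clade.
Trait 2 (derived state 'present') is shared by B, K, and Z — a synapomorphy uniting that clade.
Trait 3: derived state 'present' in B and K only — synapomorphy for {B, K}.
Most parsimonious ingroup topology: ((((B,K),Z),D),T).
The clade {B, K, Z} is supported by Trait 2: its derived state 'present' occurs in exactly those taxa and in no other taxon (including the outgroup).

Trait 2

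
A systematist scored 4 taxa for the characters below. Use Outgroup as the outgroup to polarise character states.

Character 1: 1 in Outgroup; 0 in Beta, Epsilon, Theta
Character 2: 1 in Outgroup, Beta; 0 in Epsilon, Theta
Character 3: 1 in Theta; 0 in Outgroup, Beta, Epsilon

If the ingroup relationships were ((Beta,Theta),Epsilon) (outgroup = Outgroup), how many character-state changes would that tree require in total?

Map each character onto ((Beta,Theta),Epsilon) (rooted by Outgroup) and count the minimum state changes it requires (Fitch parsimony):
Character 1: 1; Character 2: 2; Character 3: 1.
Total tree length = 4.

4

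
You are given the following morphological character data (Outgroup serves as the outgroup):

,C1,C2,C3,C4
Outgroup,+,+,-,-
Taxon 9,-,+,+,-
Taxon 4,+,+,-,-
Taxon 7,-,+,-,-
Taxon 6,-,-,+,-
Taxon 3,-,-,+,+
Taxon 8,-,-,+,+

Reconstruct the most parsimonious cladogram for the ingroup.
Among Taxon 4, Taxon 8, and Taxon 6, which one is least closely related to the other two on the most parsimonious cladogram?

Character polarity is set by the outgroup: the derived state is whichever differs from the outgroup's state, so for C1, C2 the derived state is '-', and for the remaining characters it is '+'.
C1: derived state '-' in Taxon 3, Taxon 6, Taxon 7, Taxon 8, and Taxon 9 only — synapomorphy for {Taxon 3, Taxon 6, Taxon 7, Taxon 8, Taxon 9}.
Only Taxon 3, Taxon 6, and Taxon 8 show the derived state '-' for C2, supporting them as a clade.
C3: derived state '+' in Taxon 3, Taxon 6, Taxon 8, and Taxon 9 only — synapomorphy for {Taxon 3, Taxon 6, Taxon 8, Taxon 9}.
C4 (derived state '+') is shared by Taxon 3 and Taxon 8 — a synapomorphy uniting that clade.
Most parsimonious ingroup topology: (((Taxon 9,(Taxon 6,(Taxon 3,Taxon 8))),Taxon 7),Taxon 4).
Taxon 6 and Taxon 8 share a more recent common ancestor with each other than either does with Taxon 4, so Taxon 4 is the least closely related of the three.

Taxon 4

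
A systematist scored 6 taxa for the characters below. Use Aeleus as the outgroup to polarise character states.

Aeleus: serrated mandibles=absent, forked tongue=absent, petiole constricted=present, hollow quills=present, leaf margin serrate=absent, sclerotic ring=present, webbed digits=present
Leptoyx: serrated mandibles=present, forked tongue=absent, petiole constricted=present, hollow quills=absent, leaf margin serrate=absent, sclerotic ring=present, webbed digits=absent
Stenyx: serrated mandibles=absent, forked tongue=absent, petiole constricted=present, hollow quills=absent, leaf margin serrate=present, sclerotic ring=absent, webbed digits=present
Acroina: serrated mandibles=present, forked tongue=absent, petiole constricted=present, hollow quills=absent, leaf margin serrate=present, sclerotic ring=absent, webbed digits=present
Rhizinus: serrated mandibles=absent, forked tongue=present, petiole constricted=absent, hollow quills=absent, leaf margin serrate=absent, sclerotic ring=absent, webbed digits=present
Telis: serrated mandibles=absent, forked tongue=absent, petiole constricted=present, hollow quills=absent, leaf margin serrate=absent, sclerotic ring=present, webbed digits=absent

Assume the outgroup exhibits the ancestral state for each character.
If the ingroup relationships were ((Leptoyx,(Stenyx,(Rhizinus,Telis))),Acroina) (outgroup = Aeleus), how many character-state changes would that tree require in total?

Map each character onto ((Leptoyx,(Stenyx,(Rhizinus,Telis))),Acroina) (rooted by Aeleus) and count the minimum state changes it requires (Fitch parsimony):
serrated mandibles: 2; forked tongue: 1; petiole constricted: 1; hollow quills: 1; leaf margin serrate: 2; sclerotic ring: 3; webbed digits: 2.
Total tree length = 12.

12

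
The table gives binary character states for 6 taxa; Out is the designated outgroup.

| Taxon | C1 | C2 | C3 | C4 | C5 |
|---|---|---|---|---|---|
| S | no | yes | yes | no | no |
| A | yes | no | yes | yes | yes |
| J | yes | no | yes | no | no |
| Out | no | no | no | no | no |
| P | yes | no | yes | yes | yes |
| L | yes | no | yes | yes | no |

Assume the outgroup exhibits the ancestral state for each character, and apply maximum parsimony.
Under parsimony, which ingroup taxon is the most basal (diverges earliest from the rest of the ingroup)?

S

The outgroup has state 'no' for every character, so 'yes' is the derived state throughout.
C1 (derived state 'yes') is shared by A, J, L, and P — a synapomorphy uniting that clade.
C2 (derived state 'yes') is unique to S (autapomorphy; uninformative for grouping).
All ingroup taxa share the derived state 'yes' for C3; it defines the ingroup but does not resolve relationships within it.
Only A, L, and P show the derived state 'yes' for C4, supporting them as a clade.
Only A and P show the derived state 'yes' for C5, supporting them as a clade.
Most parsimonious ingroup topology: ((((A,P),L),J),S).
S is sister to the clade containing all other ingroup taxa, so it is the earliest-diverging (most basal) ingroup lineage.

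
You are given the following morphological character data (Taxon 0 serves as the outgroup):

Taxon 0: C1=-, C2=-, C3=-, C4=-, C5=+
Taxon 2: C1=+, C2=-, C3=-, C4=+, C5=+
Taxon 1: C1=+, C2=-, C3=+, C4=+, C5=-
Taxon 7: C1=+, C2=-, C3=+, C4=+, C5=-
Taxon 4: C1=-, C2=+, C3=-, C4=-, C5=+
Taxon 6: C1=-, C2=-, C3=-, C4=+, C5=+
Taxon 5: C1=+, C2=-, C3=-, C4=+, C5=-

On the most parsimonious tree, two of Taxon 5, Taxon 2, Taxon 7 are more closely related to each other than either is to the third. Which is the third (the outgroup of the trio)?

Taxon 2

Character polarity is set by the outgroup: the derived state is whichever differs from the outgroup's state, so for C5 the derived state is '-', and for the remaining characters it is '+'.
Only Taxon 1, Taxon 2, Taxon 5, and Taxon 7 show the derived state '+' for C1, supporting them as a clade.
C2 (derived state '+') is unique to Taxon 4 (autapomorphy; uninformative for grouping).
C3: derived state '+' in Taxon 1 and Taxon 7 only — synapomorphy for {Taxon 1, Taxon 7}.
Only Taxon 1, Taxon 2, Taxon 5, Taxon 6, and Taxon 7 show the derived state '+' for C4, supporting them as a clade.
Only Taxon 1, Taxon 5, and Taxon 7 show the derived state '-' for C5, supporting them as a clade.
Most parsimonious ingroup topology: (((Taxon 2,((Taxon 1,Taxon 7),Taxon 5)),Taxon 6),Taxon 4).
Taxon 5 and Taxon 7 share a more recent common ancestor with each other than either does with Taxon 2, so Taxon 2 is the least closely related of the three.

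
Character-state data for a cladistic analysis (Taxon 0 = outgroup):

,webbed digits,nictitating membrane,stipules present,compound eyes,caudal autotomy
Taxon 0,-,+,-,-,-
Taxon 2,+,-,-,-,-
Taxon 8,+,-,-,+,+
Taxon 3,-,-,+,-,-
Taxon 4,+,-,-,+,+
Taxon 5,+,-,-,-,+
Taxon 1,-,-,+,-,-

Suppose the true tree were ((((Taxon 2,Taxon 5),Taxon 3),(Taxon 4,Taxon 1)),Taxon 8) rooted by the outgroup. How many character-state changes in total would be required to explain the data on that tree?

Map each character onto ((((Taxon 2,Taxon 5),Taxon 3),(Taxon 4,Taxon 1)),Taxon 8) (rooted by Taxon 0) and count the minimum state changes it requires (Fitch parsimony):
webbed digits: 3; nictitating membrane: 1; stipules present: 2; compound eyes: 2; caudal autotomy: 3.
Total tree length = 11.

11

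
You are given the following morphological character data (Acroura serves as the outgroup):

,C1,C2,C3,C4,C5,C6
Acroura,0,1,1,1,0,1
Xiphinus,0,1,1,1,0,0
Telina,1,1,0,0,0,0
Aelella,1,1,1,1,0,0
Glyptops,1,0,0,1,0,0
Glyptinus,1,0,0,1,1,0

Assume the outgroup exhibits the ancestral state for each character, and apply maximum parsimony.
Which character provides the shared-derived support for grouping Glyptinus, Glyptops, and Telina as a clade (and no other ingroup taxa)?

Character polarity is set by the outgroup: the derived state is whichever differs from the outgroup's state, so for C2, C3, C4, C6 the derived state is '0', and for the remaining characters it is '1'.
C1: derived state '1' in Aelella, Glyptinus, Glyptops, and Telina only — synapomorphy for {Aelella, Glyptinus, Glyptops, Telina}.
C2: derived state '0' in Glyptinus and Glyptops only — synapomorphy for {Glyptinus, Glyptops}.
C3 (derived state '0') is shared by Glyptinus, Glyptops, and Telina — a synapomorphy uniting that clade.
C4: derived state '0' in Telina only — an autapomorphy, so it tells us nothing about relationships among taxa.
C5: derived state '1' in Glyptinus only — an autapomorphy, so it tells us nothing about relationships among taxa.
All ingroup taxa share the derived state '0' for C6; it defines the ingroup but does not resolve relationships within it.
Most parsimonious ingroup topology: (Xiphinus,((Telina,(Glyptops,Glyptinus)),Aelella)).
The clade {Glyptinus, Glyptops, Telina} is supported by C3: its derived state '0' occurs in exactly those taxa and in no other taxon (including the outgroup).

C3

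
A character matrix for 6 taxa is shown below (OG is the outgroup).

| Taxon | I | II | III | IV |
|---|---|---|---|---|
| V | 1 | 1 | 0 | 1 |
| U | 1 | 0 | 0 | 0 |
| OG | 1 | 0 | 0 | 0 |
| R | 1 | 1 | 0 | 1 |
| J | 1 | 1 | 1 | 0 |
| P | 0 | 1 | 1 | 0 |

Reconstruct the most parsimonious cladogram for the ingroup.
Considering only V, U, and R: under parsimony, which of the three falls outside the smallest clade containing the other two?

Character polarity is set by the outgroup: the derived state is whichever differs from the outgroup's state, so for I the derived state is '0', and for the remaining characters it is '1'.
I: derived state '0' in P only — an autapomorphy, so it tells us nothing about relationships among taxa.
II: derived state '1' in J, P, R, and V only — synapomorphy for {J, P, R, V}.
Only J and P show the derived state '1' for III, supporting them as a clade.
IV (derived state '1') is shared by R and V — a synapomorphy uniting that clade.
Most parsimonious ingroup topology: (((V,R),(P,J)),U).
V and R share a more recent common ancestor with each other than either does with U, so U is the least closely related of the three.

U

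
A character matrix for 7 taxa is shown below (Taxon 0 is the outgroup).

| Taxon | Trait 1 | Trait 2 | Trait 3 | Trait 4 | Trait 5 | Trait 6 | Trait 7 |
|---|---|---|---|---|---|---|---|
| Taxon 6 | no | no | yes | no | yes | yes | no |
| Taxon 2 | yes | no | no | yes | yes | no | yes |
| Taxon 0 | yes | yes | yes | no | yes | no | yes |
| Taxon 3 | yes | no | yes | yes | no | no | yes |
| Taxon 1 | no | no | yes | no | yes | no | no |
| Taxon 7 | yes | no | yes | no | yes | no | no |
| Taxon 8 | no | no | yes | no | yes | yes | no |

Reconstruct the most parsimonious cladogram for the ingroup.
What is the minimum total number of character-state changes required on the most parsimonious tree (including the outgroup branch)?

Character polarity is set by the outgroup: the derived state is whichever differs from the outgroup's state, so for Trait 1, Trait 2, Trait 3, Trait 5, Trait 7 the derived state is 'no', and for the remaining characters it is 'yes'.
Trait 1 (derived state 'no') is shared by Taxon 1, Taxon 6, and Taxon 8 — a synapomorphy uniting that clade.
Trait 2 (derived state 'no') is shared by all ingroup taxa — unites the whole ingroup.
Trait 3 (derived state 'no') is unique to Taxon 2 (autapomorphy; uninformative for grouping).
Trait 4 (derived state 'yes') is shared by Taxon 2 and Taxon 3 — a synapomorphy uniting that clade.
Trait 5 (derived state 'no') is unique to Taxon 3 (autapomorphy; uninformative for grouping).
Trait 6 (derived state 'yes') is shared by Taxon 6 and Taxon 8 — a synapomorphy uniting that clade.
Trait 7: derived state 'no' in Taxon 1, Taxon 6, Taxon 7, and Taxon 8 only — synapomorphy for {Taxon 1, Taxon 6, Taxon 7, Taxon 8}.
Most parsimonious ingroup topology: ((Taxon 2,Taxon 3),(((Taxon 8,Taxon 6),Taxon 1),Taxon 7)).
Changes per character on this tree: Trait 1: 1; Trait 2: 1; Trait 3: 1; Trait 4: 1; Trait 5: 1; Trait 6: 1; Trait 7: 1.
Total = 7.

7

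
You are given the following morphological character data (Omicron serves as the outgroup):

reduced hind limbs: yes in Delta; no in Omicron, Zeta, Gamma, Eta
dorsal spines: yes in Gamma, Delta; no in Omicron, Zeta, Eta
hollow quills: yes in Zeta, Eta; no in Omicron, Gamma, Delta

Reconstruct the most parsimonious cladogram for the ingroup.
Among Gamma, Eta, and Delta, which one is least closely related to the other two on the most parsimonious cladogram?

The outgroup has state 'no' for every character, so 'yes' is the derived state throughout.
reduced hind limbs: derived state 'yes' in Delta only — an autapomorphy, so it tells us nothing about relationships among taxa.
dorsal spines (derived state 'yes') is shared by Delta and Gamma — a synapomorphy uniting that clade.
hollow quills (derived state 'yes') is shared by Eta and Zeta — a synapomorphy uniting that clade.
Most parsimonious ingroup topology: ((Zeta,Eta),(Gamma,Delta)).
Delta and Gamma share a more recent common ancestor with each other than either does with Eta, so Eta is the least closely related of the three.

Eta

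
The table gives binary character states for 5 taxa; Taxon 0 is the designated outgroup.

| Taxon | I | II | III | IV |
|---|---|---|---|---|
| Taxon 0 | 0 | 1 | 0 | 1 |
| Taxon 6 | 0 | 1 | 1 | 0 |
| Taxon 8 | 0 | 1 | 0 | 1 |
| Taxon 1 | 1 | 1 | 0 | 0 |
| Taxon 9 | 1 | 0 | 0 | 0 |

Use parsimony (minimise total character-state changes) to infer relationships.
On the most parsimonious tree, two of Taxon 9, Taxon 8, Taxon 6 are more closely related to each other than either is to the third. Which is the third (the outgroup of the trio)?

Character polarity is set by the outgroup: the derived state is whichever differs from the outgroup's state, so for II, IV the derived state is '0', and for the remaining characters it is '1'.
I: derived state '1' in Taxon 1 and Taxon 9 only — synapomorphy for {Taxon 1, Taxon 9}.
II: derived state '0' in Taxon 9 only — an autapomorphy, so it tells us nothing about relationships among taxa.
III: derived state '1' in Taxon 6 only — an autapomorphy, so it tells us nothing about relationships among taxa.
IV: derived state '0' in Taxon 1, Taxon 6, and Taxon 9 only — synapomorphy for {Taxon 1, Taxon 6, Taxon 9}.
Most parsimonious ingroup topology: ((Taxon 6,(Taxon 1,Taxon 9)),Taxon 8).
Taxon 9 and Taxon 6 share a more recent common ancestor with each other than either does with Taxon 8, so Taxon 8 is the least closely related of the three.

Taxon 8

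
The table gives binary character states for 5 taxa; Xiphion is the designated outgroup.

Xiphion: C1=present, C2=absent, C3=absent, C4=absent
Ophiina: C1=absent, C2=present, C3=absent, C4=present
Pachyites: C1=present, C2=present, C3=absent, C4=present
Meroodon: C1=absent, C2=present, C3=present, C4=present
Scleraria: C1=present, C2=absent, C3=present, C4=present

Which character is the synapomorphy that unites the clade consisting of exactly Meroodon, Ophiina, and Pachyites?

C2

Character polarity is set by the outgroup: the derived state is whichever differs from the outgroup's state, so for C1 the derived state is 'absent', and for the remaining characters it is 'present'.
Only Meroodon and Ophiina show the derived state 'absent' for C1, supporting them as a clade.
C2 (derived state 'present') is shared by Meroodon, Ophiina, and Pachyites — a synapomorphy uniting that clade.
C3 groups Meroodon and Scleraria, which is incompatible with the clades supported by the remaining characters; treating it as convergent (homoplasy) costs fewer steps than any alternative tree.
C4 (derived state 'present') is shared by all ingroup taxa — unites the whole ingroup.
Most parsimonious ingroup topology: (((Ophiina,Meroodon),Pachyites),Scleraria).
The clade {Meroodon, Ophiina, Pachyites} is supported by C2: its derived state 'present' occurs in exactly those taxa and in no other taxon (including the outgroup).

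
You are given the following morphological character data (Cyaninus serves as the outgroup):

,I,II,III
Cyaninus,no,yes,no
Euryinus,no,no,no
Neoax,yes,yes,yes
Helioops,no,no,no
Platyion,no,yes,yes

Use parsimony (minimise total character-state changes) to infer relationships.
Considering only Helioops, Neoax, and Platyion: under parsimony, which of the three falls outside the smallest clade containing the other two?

Character polarity is set by the outgroup: the derived state is whichever differs from the outgroup's state, so for II the derived state is 'no', and for the remaining characters it is 'yes'.
I (derived state 'yes') is unique to Neoax (autapomorphy; uninformative for grouping).
Only Euryinus and Helioops show the derived state 'no' for II, supporting them as a clade.
III (derived state 'yes') is shared by Neoax and Platyion — a synapomorphy uniting that clade.
Most parsimonious ingroup topology: ((Euryinus,Helioops),(Neoax,Platyion)).
Neoax and Platyion share a more recent common ancestor with each other than either does with Helioops, so Helioops is the least closely related of the three.

Helioops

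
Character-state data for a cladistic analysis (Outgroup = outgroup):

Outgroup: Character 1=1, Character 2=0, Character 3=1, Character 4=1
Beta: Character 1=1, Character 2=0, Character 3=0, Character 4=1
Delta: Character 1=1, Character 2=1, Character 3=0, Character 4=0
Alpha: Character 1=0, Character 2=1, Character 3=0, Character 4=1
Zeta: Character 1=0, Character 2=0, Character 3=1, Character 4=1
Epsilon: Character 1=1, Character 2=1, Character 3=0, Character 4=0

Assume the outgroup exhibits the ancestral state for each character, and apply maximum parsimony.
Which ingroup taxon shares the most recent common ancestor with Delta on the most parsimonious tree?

Character polarity is set by the outgroup: the derived state is whichever differs from the outgroup's state, so for Character 1, Character 3, Character 4 the derived state is '0', and for the remaining characters it is '1'.
Character 1 (state '0') occurs in Alpha and Zeta but conflicts with the nesting implied by the other characters — most parsimoniously interpreted as homoplasy.
Character 2 (derived state '1') is shared by Alpha, Delta, and Epsilon — a synapomorphy uniting that clade.
Character 3 (derived state '0') is shared by Alpha, Beta, Delta, and Epsilon — a synapomorphy uniting that clade.
Character 4: derived state '0' in Delta and Epsilon only — synapomorphy for {Delta, Epsilon}.
Most parsimonious ingroup topology: ((Beta,((Delta,Epsilon),Alpha)),Zeta).
Delta and Epsilon form a cherry on this tree, so they are sister taxa.

Epsilon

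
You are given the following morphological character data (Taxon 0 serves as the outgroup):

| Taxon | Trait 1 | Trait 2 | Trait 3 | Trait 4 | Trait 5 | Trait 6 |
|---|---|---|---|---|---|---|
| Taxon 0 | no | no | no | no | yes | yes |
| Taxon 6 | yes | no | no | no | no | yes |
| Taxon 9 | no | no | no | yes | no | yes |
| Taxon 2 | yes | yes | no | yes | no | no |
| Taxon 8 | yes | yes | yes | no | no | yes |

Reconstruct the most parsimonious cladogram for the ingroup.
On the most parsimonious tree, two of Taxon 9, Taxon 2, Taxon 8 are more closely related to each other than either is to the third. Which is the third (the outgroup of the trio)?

Taxon 9

Character polarity is set by the outgroup: the derived state is whichever differs from the outgroup's state, so for Trait 5, Trait 6 the derived state is 'no', and for the remaining characters it is 'yes'.
Only Taxon 2, Taxon 6, and Taxon 8 show the derived state 'yes' for Trait 1, supporting them as a clade.
Only Taxon 2 and Taxon 8 show the derived state 'yes' for Trait 2, supporting them as a clade.
Trait 3: derived state 'yes' in Taxon 8 only — an autapomorphy, so it tells us nothing about relationships among taxa.
Trait 4 (state 'yes') occurs in Taxon 2 and Taxon 9 but conflicts with the nesting implied by the other characters — most parsimoniously interpreted as homoplasy.
Trait 5 (derived state 'no') is shared by all ingroup taxa — unites the whole ingroup.
Trait 6 (derived state 'no') is unique to Taxon 2 (autapomorphy; uninformative for grouping).
Most parsimonious ingroup topology: ((Taxon 6,(Taxon 2,Taxon 8)),Taxon 9).
Taxon 8 and Taxon 2 share a more recent common ancestor with each other than either does with Taxon 9, so Taxon 9 is the least closely related of the three.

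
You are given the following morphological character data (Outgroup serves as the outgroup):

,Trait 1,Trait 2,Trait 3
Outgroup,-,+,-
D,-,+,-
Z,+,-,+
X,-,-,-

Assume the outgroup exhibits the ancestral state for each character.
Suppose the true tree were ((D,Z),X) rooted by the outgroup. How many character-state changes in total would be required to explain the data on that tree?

Map each character onto ((D,Z),X) (rooted by Outgroup) and count the minimum state changes it requires (Fitch parsimony):
Trait 1: 1; Trait 2: 2; Trait 3: 1.
Total tree length = 4.

4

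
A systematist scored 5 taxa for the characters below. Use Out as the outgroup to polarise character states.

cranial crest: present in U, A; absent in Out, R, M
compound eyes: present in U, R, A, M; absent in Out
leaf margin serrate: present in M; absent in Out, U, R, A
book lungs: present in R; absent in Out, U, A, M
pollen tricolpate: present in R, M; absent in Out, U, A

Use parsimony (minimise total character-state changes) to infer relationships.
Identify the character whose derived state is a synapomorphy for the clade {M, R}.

The outgroup has state 'absent' for every character, so 'present' is the derived state throughout.
Only A and U show the derived state 'present' for cranial crest, supporting them as a clade.
All ingroup taxa share the derived state 'present' for compound eyes; it defines the ingroup but does not resolve relationships within it.
leaf margin serrate: derived state 'present' in M only — an autapomorphy, so it tells us nothing about relationships among taxa.
book lungs (derived state 'present') is unique to R (autapomorphy; uninformative for grouping).
Only M and R show the derived state 'present' for pollen tricolpate, supporting them as a clade.
Most parsimonious ingroup topology: ((U,A),(R,M)).
The clade {M, R} is supported by pollen tricolpate: its derived state 'present' occurs in exactly those taxa and in no other taxon (including the outgroup).

pollen tricolpate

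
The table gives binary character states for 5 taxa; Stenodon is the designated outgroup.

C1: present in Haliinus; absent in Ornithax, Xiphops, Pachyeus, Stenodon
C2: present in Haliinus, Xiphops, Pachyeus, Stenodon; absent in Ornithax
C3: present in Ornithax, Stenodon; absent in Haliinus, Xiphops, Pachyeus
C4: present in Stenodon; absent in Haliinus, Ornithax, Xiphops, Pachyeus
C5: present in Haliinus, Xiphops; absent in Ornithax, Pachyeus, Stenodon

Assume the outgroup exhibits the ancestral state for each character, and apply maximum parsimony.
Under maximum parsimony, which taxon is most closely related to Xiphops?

Character polarity is set by the outgroup: the derived state is whichever differs from the outgroup's state, so for C2, C3, C4 the derived state is 'absent', and for the remaining characters it is 'present'.
C1 (derived state 'present') is unique to Haliinus (autapomorphy; uninformative for grouping).
C2 (derived state 'absent') is unique to Ornithax (autapomorphy; uninformative for grouping).
C3: derived state 'absent' in Haliinus, Pachyeus, and Xiphops only — synapomorphy for {Haliinus, Pachyeus, Xiphops}.
C4 (derived state 'absent') is shared by all ingroup taxa — unites the whole ingroup.
C5 (derived state 'present') is shared by Haliinus and Xiphops — a synapomorphy uniting that clade.
Most parsimonious ingroup topology: ((Pachyeus,(Haliinus,Xiphops)),Ornithax).
Xiphops and Haliinus form a cherry on this tree, so they are sister taxa.

Haliinus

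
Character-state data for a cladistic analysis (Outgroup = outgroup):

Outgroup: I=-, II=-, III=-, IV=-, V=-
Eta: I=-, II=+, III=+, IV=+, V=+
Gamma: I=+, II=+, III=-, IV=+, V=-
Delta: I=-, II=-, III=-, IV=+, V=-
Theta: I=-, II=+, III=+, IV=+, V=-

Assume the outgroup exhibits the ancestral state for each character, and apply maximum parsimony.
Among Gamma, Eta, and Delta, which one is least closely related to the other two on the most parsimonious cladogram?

Delta

The outgroup has state '-' for every character, so '+' is the derived state throughout.
I (derived state '+') is unique to Gamma (autapomorphy; uninformative for grouping).
II: derived state '+' in Eta, Gamma, and Theta only — synapomorphy for {Eta, Gamma, Theta}.
Only Eta and Theta show the derived state '+' for III, supporting them as a clade.
IV (derived state '+') is shared by all ingroup taxa — unites the whole ingroup.
V (derived state '+') is unique to Eta (autapomorphy; uninformative for grouping).
Most parsimonious ingroup topology: (((Eta,Theta),Gamma),Delta).
Gamma and Eta share a more recent common ancestor with each other than either does with Delta, so Delta is the least closely related of the three.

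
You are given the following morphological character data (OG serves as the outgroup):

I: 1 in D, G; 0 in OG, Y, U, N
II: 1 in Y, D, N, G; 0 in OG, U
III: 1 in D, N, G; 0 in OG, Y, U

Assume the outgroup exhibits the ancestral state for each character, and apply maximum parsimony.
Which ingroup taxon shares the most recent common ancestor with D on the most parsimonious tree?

G

The outgroup has state '0' for every character, so '1' is the derived state throughout.
I (derived state '1') is shared by D and G — a synapomorphy uniting that clade.
II (derived state '1') is shared by D, G, N, and Y — a synapomorphy uniting that clade.
III: derived state '1' in D, G, and N only — synapomorphy for {D, G, N}.
Most parsimonious ingroup topology: ((Y,((D,G),N)),U).
D and G form a cherry on this tree, so they are sister taxa.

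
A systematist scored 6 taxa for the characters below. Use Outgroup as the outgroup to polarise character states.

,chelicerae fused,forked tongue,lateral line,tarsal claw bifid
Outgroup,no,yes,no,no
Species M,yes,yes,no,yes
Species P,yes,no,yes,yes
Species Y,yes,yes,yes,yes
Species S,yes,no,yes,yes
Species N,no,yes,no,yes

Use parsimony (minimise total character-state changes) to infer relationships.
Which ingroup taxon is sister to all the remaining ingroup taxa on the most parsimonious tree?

Species N

Character polarity is set by the outgroup: the derived state is whichever differs from the outgroup's state, so for forked tongue the derived state is 'no', and for the remaining characters it is 'yes'.
chelicerae fused (derived state 'yes') is shared by Species M, Species P, Species S, and Species Y — a synapomorphy uniting that clade.
Only Species P and Species S show the derived state 'no' for forked tongue, supporting them as a clade.
lateral line (derived state 'yes') is shared by Species P, Species S, and Species Y — a synapomorphy uniting that clade.
All ingroup taxa share the derived state 'yes' for tarsal claw bifid; it defines the ingroup but does not resolve relationships within it.
Most parsimonious ingroup topology: ((Species M,((Species P,Species S),Species Y)),Species N).
Species N is sister to the clade containing all other ingroup taxa, so it is the earliest-diverging (most basal) ingroup lineage.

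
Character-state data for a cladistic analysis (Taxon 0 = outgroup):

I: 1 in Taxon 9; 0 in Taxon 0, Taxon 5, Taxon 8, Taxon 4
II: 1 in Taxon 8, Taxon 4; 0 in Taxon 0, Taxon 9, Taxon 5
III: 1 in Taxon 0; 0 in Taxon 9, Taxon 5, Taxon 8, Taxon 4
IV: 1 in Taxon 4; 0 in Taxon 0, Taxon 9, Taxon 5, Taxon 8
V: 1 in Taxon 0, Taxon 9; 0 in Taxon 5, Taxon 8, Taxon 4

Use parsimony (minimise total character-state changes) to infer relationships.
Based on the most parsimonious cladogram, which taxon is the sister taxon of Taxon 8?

Taxon 4

Character polarity is set by the outgroup: the derived state is whichever differs from the outgroup's state, so for III, V the derived state is '0', and for the remaining characters it is '1'.
I: derived state '1' in Taxon 9 only — an autapomorphy, so it tells us nothing about relationships among taxa.
II: derived state '1' in Taxon 4 and Taxon 8 only — synapomorphy for {Taxon 4, Taxon 8}.
III (derived state '0') is shared by all ingroup taxa — unites the whole ingroup.
IV: derived state '1' in Taxon 4 only — an autapomorphy, so it tells us nothing about relationships among taxa.
Only Taxon 4, Taxon 5, and Taxon 8 show the derived state '0' for V, supporting them as a clade.
Most parsimonious ingroup topology: (((Taxon 4,Taxon 8),Taxon 5),Taxon 9).
Taxon 8 and Taxon 4 form a cherry on this tree, so they are sister taxa.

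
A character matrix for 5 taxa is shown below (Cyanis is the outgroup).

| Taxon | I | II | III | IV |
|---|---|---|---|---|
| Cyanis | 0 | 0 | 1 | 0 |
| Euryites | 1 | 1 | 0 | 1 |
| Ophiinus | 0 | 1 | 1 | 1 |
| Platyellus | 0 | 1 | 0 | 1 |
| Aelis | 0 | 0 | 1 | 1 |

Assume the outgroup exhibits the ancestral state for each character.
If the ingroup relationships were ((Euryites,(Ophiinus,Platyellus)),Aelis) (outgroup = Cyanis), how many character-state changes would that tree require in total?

5

Map each character onto ((Euryites,(Ophiinus,Platyellus)),Aelis) (rooted by Cyanis) and count the minimum state changes it requires (Fitch parsimony):
I: 1; II: 1; III: 2; IV: 1.
Total tree length = 5.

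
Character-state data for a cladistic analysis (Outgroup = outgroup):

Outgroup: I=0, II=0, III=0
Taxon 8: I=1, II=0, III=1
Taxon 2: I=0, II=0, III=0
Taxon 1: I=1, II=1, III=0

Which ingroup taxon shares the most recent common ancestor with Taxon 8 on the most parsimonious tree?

The outgroup has state '0' for every character, so '1' is the derived state throughout.
Only Taxon 1 and Taxon 8 show the derived state '1' for I, supporting them as a clade.
II (derived state '1') is unique to Taxon 1 (autapomorphy; uninformative for grouping).
III: derived state '1' in Taxon 8 only — an autapomorphy, so it tells us nothing about relationships among taxa.
Most parsimonious ingroup topology: ((Taxon 8,Taxon 1),Taxon 2).
Taxon 8 and Taxon 1 form a cherry on this tree, so they are sister taxa.

Taxon 1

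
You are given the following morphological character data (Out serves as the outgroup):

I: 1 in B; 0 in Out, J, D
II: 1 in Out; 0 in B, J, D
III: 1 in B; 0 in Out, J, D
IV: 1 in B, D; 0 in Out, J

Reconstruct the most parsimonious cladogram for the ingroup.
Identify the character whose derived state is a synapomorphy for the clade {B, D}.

Character polarity is set by the outgroup: the derived state is whichever differs from the outgroup's state, so for II the derived state is '0', and for the remaining characters it is '1'.
I (derived state '1') is unique to B (autapomorphy; uninformative for grouping).
II (derived state '0') is shared by all ingroup taxa — unites the whole ingroup.
III (derived state '1') is unique to B (autapomorphy; uninformative for grouping).
IV: derived state '1' in B and D only — synapomorphy for {B, D}.
Most parsimonious ingroup topology: ((B,D),J).
The clade {B, D} is supported by IV: its derived state '1' occurs in exactly those taxa and in no other taxon (including the outgroup).

IV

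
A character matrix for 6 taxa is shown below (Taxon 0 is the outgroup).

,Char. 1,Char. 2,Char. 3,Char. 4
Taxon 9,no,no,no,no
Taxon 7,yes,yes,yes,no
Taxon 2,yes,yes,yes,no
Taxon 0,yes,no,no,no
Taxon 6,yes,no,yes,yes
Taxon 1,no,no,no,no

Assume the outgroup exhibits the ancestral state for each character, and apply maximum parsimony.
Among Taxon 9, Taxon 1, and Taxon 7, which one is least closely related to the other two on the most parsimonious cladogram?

Character polarity is set by the outgroup: the derived state is whichever differs from the outgroup's state, so for Char. 1 the derived state is 'no', and for the remaining characters it is 'yes'.
Char. 1: derived state 'no' in Taxon 1 and Taxon 9 only — synapomorphy for {Taxon 1, Taxon 9}.
Only Taxon 2 and Taxon 7 show the derived state 'yes' for Char. 2, supporting them as a clade.
Char. 3 (derived state 'yes') is shared by Taxon 2, Taxon 6, and Taxon 7 — a synapomorphy uniting that clade.
Char. 4: derived state 'yes' in Taxon 6 only — an autapomorphy, so it tells us nothing about relationships among taxa.
Most parsimonious ingroup topology: ((Taxon 6,(Taxon 7,Taxon 2)),(Taxon 9,Taxon 1)).
Taxon 9 and Taxon 1 share a more recent common ancestor with each other than either does with Taxon 7, so Taxon 7 is the least closely related of the three.

Taxon 7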